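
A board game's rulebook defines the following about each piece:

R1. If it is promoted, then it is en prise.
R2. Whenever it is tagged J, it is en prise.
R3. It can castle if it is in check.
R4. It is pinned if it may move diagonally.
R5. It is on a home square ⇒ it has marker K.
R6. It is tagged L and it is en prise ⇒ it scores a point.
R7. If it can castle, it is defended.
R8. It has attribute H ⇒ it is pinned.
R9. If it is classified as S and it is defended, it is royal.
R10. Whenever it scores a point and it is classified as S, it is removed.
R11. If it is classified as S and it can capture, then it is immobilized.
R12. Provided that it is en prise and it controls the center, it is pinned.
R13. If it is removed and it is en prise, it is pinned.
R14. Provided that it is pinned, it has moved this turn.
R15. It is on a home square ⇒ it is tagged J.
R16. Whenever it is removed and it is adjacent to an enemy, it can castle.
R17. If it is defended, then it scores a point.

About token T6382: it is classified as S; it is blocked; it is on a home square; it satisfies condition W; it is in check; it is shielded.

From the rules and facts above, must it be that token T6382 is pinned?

Yes

By R3 (it is in check): it can castle.
By R7 (it can castle): it is defended.
By R15 (it is on a home square): it is tagged J.
By R17 (it is defended): it scores a point.
By R2 (it is tagged J): it is en prise.
By R10 (it scores a point, it is classified as S): it is removed.
By R13 (it is removed, it is en prise): it is pinned.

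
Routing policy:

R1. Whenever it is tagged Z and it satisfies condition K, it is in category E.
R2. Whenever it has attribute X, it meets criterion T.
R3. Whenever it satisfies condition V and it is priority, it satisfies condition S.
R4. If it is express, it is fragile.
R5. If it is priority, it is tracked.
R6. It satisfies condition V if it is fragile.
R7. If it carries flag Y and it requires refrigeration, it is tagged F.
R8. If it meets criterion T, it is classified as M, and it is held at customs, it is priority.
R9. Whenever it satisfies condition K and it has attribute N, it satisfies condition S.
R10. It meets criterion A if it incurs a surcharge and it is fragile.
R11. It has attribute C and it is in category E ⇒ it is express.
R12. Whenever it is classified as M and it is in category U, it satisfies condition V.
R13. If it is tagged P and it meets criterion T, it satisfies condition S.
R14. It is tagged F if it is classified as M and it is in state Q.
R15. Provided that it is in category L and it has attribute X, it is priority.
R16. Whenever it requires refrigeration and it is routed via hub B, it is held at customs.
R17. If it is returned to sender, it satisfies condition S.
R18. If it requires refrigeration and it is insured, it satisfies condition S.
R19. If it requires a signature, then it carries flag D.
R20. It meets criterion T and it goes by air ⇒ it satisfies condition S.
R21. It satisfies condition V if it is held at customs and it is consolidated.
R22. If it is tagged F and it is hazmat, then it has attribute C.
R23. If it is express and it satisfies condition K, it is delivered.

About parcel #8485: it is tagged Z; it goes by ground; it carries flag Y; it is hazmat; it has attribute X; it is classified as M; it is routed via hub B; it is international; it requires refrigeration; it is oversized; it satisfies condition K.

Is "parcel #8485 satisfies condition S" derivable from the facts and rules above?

By R1 (it is tagged Z, it satisfies condition K): it is in category E.
By R2 (it has attribute X): it meets criterion T.
By R7 (it carries flag Y, it requires refrigeration): it is tagged F.
By R16 (it requires refrigeration, it is routed via hub B): it is held at customs.
By R22 (it is tagged F, it is hazmat): it has attribute C.
By R8 (it meets criterion T, it is classified as M, it is held at customs): it is priority.
By R11 (it has attribute C, it is in category E): it is express.
By R4 (it is express): it is fragile.
By R6 (it is fragile): it satisfies condition V.
By R3 (it satisfies condition V, it is priority): it satisfies condition S.

Yes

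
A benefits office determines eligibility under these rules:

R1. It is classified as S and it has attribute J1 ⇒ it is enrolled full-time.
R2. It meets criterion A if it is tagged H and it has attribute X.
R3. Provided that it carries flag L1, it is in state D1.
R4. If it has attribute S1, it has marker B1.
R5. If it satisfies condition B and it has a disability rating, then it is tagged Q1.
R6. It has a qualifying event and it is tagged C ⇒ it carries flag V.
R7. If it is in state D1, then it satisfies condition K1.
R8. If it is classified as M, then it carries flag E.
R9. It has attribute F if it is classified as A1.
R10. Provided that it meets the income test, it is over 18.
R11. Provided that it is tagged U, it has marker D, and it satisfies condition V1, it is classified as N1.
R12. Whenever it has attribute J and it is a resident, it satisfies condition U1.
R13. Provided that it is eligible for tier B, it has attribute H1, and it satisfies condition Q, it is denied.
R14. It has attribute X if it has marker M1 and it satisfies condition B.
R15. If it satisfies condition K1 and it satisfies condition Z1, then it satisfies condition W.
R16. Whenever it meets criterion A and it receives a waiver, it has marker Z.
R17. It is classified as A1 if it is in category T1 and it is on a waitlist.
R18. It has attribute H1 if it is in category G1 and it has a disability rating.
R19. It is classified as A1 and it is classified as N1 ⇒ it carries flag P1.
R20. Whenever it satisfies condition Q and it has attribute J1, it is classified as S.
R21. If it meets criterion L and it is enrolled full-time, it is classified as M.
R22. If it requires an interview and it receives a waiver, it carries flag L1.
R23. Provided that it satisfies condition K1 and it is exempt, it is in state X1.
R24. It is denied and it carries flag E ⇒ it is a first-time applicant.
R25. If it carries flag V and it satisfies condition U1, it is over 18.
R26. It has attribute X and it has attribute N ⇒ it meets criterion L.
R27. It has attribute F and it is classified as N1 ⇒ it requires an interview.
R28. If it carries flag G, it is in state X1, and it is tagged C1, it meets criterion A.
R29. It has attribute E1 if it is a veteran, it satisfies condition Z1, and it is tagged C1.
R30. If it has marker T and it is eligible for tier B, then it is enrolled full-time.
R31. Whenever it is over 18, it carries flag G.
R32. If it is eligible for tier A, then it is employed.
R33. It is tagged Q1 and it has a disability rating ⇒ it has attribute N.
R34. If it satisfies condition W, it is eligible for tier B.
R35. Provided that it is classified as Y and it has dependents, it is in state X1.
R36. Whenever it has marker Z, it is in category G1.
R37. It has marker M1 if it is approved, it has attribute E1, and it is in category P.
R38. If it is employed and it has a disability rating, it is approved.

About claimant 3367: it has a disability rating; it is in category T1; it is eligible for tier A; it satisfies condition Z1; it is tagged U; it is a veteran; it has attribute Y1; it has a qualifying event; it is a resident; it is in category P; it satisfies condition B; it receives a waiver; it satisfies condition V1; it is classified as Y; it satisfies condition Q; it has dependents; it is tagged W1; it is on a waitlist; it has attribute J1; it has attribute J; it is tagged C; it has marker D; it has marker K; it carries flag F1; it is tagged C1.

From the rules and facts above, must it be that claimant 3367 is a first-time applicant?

Yes

By R5 (it satisfies condition B, it has a disability rating): it is tagged Q1.
By R6 (it has a qualifying event, it is tagged C): it carries flag V.
By R11 (it is tagged U, it has marker D, it satisfies condition V1): it is classified as N1.
By R12 (it has attribute J, it is a resident): it satisfies condition U1.
By R17 (it is in category T1, it is on a waitlist): it is classified as A1.
By R20 (it satisfies condition Q, it has attribute J1): it is classified as S.
By R25 (it carries flag V, it satisfies condition U1): it is over 18.
By R29 (it is a veteran, it satisfies condition Z1, it is tagged C1): it has attribute E1.
By R31 (it is over 18): it carries flag G.
By R32 (it is eligible for tier A): it is employed.
By R33 (it is tagged Q1, it has a disability rating): it has attribute N.
By R35 (it is classified as Y, it has dependents): it is in state X1.
By R38 (it is employed, it has a disability rating): it is approved.
By R1 (it is classified as S, it has attribute J1): it is enrolled full-time.
By R9 (it is classified as A1): it has attribute F.
By R27 (it has attribute F, it is classified as N1): it requires an interview.
By R28 (it carries flag G, it is in state X1, it is tagged C1): it meets criterion A.
By R37 (it is approved, it has attribute E1, it is in category P): it has marker M1.
By R14 (it has marker M1, it satisfies condition B): it has attribute X.
By R16 (it meets criterion A, it receives a waiver): it has marker Z.
By R22 (it requires an interview, it receives a waiver): it carries flag L1.
By R26 (it has attribute X, it has attribute N): it meets criterion L.
By R36 (it has marker Z): it is in category G1.
By R3 (it carries flag L1): it is in state D1.
By R7 (it is in state D1): it satisfies condition K1.
By R15 (it satisfies condition K1, it satisfies condition Z1): it satisfies condition W.
By R18 (it is in category G1, it has a disability rating): it has attribute H1.
By R21 (it meets criterion L, it is enrolled full-time): it is classified as M.
By R34 (it satisfies condition W): it is eligible for tier B.
By R8 (it is classified as M): it carries flag E.
By R13 (it is eligible for tier B, it has attribute H1, it satisfies condition Q): it is denied.
By R24 (it is denied, it carries flag E): it is a first-time applicant.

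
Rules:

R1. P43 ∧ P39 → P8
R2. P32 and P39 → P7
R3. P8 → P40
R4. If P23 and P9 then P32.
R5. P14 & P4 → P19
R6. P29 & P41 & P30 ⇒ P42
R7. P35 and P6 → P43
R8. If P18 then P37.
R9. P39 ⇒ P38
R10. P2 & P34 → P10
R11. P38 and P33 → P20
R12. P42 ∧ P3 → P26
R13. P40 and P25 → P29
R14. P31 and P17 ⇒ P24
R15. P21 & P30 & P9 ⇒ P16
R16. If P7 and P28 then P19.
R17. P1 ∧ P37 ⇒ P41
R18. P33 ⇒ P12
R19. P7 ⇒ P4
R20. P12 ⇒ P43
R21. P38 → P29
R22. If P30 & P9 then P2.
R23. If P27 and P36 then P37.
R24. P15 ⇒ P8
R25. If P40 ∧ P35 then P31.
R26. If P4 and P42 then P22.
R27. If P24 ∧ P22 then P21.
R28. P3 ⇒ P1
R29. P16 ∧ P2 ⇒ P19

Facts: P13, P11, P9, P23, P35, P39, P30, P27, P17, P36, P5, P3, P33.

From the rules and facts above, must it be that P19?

Yes

P32  (by R4: P23, P9)
P38  (by R9: P39)
P12  (by R18: P33)
P43  (by R20: P12)
P29  (by R21: P38)
P2  (by R22: P30, P9)
P37  (by R23: P27, P36)
P1  (by R28: P3)
P8  (by R1: P43, P39)
P7  (by R2: P32, P39)
P40  (by R3: P8)
P41  (by R17: P1, P37)
P4  (by R19: P7)
P31  (by R25: P40, P35)
P42  (by R6: P29, P41, P30)
P24  (by R14: P31, P17)
P22  (by R26: P4, P42)
P21  (by R27: P24, P22)
P16  (by R15: P21, P30, P9)
P19  (by R29: P16, P2)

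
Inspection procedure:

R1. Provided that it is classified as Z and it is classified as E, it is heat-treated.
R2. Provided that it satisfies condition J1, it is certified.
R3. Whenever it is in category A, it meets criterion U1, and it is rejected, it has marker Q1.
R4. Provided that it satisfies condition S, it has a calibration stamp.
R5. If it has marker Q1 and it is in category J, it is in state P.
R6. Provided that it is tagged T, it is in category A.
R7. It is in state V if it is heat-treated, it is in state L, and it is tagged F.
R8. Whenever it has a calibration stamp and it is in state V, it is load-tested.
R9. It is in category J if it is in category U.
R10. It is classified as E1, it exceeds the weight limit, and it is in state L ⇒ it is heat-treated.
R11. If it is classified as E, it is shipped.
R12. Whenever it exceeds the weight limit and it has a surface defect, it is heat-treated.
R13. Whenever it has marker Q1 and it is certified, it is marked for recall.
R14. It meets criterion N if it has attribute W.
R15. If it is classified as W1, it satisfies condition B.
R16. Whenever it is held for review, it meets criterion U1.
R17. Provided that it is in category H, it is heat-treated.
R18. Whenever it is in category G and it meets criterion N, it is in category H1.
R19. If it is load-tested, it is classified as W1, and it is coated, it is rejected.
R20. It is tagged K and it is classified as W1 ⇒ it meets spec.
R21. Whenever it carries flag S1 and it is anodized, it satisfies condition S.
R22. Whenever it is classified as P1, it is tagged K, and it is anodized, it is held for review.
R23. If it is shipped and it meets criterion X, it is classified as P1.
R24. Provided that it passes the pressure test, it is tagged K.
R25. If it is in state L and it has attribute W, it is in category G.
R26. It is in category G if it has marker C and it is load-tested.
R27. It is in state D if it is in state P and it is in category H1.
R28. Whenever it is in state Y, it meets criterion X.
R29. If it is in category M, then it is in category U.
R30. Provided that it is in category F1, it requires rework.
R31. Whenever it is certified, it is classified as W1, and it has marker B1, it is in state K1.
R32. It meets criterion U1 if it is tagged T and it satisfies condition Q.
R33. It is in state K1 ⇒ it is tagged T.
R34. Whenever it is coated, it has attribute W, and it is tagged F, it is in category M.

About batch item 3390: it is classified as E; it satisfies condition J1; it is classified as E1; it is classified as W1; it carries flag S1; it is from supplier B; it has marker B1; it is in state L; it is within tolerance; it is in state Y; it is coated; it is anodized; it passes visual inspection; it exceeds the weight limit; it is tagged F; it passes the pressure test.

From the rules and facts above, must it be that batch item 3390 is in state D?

Forward chaining from the given facts derives: is certified, is heat-treated, is shipped, satisfies condition B, satisfies condition S, is tagged K, meets criterion X, is in state K1, is tagged T, has a calibration stamp, is in category A, is in state V, is load-tested, is rejected, meets spec, is classified as P1, is held for review, meets criterion U1, has marker Q1, is marked for recall.
The only rule concluding "it is in state D" is R27, which needs "it is in state P"; that is never established.

No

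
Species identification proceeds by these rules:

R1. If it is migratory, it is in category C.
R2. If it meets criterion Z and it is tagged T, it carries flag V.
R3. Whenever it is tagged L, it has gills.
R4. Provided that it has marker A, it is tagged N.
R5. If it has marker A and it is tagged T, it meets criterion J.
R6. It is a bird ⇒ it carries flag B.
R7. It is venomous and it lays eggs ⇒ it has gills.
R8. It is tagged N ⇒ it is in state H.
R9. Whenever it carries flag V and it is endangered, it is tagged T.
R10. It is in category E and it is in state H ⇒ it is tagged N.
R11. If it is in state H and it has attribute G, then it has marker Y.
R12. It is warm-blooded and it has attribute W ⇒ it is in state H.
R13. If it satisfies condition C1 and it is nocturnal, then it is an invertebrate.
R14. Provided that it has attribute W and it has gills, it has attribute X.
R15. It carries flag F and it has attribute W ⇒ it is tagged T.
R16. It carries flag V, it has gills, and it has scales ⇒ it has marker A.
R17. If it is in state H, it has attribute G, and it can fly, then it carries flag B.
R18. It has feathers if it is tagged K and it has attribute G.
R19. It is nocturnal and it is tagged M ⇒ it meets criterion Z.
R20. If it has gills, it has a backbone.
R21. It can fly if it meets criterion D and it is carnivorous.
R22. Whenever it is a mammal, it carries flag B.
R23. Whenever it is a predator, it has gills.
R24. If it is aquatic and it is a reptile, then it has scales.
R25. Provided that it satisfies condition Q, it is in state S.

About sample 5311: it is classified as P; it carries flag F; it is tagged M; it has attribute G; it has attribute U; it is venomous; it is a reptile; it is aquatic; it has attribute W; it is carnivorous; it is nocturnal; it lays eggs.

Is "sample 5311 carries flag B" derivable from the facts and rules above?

No

Forward chaining from the given facts derives: has gills, has attribute X, is tagged T, meets criterion Z, has a backbone, has scales, carries flag V, has marker A, is tagged N, meets criterion J, is in state H, has marker Y.
Rules concluding "it carries flag B": R6 needs "it is a bird"; R17 needs "it can fly"; R22 needs "it is a mammal" — none of these are established.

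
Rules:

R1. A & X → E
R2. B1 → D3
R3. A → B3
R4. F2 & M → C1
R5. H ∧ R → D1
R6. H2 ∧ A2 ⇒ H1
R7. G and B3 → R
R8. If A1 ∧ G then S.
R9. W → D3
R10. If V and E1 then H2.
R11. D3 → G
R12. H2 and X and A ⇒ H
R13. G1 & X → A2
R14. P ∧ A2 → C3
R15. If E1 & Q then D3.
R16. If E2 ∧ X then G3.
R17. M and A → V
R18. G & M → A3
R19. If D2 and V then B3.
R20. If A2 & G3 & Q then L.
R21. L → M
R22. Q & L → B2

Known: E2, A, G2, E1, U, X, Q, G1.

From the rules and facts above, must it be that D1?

B3  (by R3: A)
A2  (by R13: G1, X)
D3  (by R15: E1, Q)
G3  (by R16: E2, X)
L  (by R20: A2, G3, Q)
M  (by R21: L)
G  (by R11: D3)
V  (by R17: M, A)
R  (by R7: G, B3)
H2  (by R10: V, E1)
H  (by R12: H2, X, A)
D1  (by R5: H, R)

Yes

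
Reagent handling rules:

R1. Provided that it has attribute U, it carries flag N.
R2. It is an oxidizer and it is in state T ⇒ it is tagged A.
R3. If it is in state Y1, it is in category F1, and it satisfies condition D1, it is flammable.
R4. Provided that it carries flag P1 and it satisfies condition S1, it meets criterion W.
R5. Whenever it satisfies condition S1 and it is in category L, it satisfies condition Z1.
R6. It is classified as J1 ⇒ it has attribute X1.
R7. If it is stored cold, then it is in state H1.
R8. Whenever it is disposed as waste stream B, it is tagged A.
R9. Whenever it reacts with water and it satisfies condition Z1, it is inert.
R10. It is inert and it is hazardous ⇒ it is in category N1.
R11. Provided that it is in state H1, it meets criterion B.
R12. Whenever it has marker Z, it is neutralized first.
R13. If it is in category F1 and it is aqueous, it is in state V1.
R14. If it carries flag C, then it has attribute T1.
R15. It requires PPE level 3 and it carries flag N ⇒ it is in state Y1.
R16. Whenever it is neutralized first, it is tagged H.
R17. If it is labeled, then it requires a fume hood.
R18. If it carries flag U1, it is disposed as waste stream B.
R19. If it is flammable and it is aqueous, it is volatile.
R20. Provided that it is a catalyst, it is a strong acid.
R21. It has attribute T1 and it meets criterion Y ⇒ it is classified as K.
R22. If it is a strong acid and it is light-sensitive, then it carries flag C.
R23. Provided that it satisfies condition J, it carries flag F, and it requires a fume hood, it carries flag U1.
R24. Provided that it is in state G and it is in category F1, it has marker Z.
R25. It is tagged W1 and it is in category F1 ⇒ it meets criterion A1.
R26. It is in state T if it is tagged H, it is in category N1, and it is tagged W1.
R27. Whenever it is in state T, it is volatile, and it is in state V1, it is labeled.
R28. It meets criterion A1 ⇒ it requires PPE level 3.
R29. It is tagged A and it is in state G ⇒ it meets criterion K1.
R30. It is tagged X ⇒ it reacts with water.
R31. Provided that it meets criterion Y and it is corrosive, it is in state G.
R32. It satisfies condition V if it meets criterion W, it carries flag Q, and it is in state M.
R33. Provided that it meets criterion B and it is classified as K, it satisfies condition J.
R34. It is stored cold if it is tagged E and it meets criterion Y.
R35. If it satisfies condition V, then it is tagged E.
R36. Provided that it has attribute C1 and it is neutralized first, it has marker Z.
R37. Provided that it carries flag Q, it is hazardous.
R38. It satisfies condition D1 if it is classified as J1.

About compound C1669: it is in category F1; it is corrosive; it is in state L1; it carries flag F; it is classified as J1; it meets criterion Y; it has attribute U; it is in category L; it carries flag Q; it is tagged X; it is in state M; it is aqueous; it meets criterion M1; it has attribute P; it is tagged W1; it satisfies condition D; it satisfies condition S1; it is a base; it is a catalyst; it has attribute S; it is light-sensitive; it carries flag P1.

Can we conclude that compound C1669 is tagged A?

Yes

By R1 (it has attribute U): it carries flag N.
By R4 (it carries flag P1, it satisfies condition S1): it meets criterion W.
By R5 (it satisfies condition S1, it is in category L): it satisfies condition Z1.
By R13 (it is in category F1, it is aqueous): it is in state V1.
By R20 (it is a catalyst): it is a strong acid.
By R22 (it is a strong acid, it is light-sensitive): it carries flag C.
By R25 (it is tagged W1, it is in category F1): it meets criterion A1.
By R28 (it meets criterion A1): it requires PPE level 3.
By R30 (it is tagged X): it reacts with water.
By R31 (it meets criterion Y, it is corrosive): it is in state G.
By R32 (it meets criterion W, it carries flag Q, it is in state M): it satisfies condition V.
By R35 (it satisfies condition V): it is tagged E.
By R37 (it carries flag Q): it is hazardous.
By R38 (it is classified as J1): it satisfies condition D1.
By R9 (it reacts with water, it satisfies condition Z1): it is inert.
By R10 (it is inert, it is hazardous): it is in category N1.
By R14 (it carries flag C): it has attribute T1.
By R15 (it requires PPE level 3, it carries flag N): it is in state Y1.
By R21 (it has attribute T1, it meets criterion Y): it is classified as K.
By R24 (it is in state G, it is in category F1): it has marker Z.
By R34 (it is tagged E, it meets criterion Y): it is stored cold.
By R3 (it is in state Y1, it is in category F1, it satisfies condition D1): it is flammable.
By R7 (it is stored cold): it is in state H1.
By R11 (it is in state H1): it meets criterion B.
By R12 (it has marker Z): it is neutralized first.
By R16 (it is neutralized first): it is tagged H.
By R19 (it is flammable, it is aqueous): it is volatile.
By R26 (it is tagged H, it is in category N1, it is tagged W1): it is in state T.
By R27 (it is in state T, it is volatile, it is in state V1): it is labeled.
By R33 (it meets criterion B, it is classified as K): it satisfies condition J.
By R17 (it is labeled): it requires a fume hood.
By R23 (it satisfies condition J, it carries flag F, it requires a fume hood): it carries flag U1.
By R18 (it carries flag U1): it is disposed as waste stream B.
By R8 (it is disposed as waste stream B): it is tagged A.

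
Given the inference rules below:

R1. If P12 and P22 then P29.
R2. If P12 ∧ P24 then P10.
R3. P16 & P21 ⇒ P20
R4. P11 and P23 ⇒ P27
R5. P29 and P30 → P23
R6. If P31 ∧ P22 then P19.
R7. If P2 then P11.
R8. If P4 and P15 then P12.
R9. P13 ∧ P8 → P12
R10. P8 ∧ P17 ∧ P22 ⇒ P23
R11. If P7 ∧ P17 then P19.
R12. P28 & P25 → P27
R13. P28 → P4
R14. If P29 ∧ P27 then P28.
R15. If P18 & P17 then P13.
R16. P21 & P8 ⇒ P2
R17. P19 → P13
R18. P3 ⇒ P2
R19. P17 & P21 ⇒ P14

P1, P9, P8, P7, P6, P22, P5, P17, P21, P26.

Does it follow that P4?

Yes

P23  (by R10: P8, P17, P22)
P19  (by R11: P7, P17)
P2  (by R16: P21, P8)
P13  (by R17: P19)
P11  (by R7: P2)
P12  (by R9: P13, P8)
P29  (by R1: P12, P22)
P27  (by R4: P11, P23)
P28  (by R14: P29, P27)
P4  (by R13: P28)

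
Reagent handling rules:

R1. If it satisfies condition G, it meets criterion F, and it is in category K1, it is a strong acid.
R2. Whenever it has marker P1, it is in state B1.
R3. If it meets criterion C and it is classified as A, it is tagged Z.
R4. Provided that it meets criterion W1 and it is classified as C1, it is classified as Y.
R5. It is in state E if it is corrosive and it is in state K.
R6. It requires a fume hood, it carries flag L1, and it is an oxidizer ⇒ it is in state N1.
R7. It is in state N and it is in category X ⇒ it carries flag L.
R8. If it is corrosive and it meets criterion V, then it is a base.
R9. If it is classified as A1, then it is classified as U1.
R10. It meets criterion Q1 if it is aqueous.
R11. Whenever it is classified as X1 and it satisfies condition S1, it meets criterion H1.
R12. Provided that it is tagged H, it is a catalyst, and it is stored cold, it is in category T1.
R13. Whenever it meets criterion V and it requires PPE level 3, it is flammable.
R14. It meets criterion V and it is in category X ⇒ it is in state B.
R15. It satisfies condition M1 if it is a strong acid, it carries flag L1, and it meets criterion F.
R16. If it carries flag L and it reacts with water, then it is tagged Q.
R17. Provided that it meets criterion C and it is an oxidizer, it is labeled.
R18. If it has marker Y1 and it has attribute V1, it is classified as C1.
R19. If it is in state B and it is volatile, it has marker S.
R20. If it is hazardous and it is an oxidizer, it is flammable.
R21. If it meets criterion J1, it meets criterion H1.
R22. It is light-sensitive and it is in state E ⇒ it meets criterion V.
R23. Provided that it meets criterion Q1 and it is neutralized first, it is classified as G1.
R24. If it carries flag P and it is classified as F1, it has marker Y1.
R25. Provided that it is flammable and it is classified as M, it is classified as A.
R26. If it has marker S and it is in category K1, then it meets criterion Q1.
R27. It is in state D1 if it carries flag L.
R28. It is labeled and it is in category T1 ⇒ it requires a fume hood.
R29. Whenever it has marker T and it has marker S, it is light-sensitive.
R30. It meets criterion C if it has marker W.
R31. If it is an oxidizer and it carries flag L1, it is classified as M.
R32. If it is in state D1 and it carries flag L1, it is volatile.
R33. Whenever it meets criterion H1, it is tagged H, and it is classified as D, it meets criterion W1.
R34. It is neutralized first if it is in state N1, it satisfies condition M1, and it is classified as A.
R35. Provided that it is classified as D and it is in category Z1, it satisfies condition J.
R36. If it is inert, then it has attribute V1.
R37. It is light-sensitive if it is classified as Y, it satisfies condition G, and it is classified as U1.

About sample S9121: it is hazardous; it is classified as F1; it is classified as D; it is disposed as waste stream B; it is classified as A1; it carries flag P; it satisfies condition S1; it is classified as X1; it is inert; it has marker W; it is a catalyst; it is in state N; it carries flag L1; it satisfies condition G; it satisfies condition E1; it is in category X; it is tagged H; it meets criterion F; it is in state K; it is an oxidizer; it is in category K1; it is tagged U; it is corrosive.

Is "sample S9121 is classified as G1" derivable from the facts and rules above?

Forward chaining from the given facts derives: is a strong acid, is in state E, carries flag L, is classified as U1, meets criterion H1, satisfies condition M1, is flammable, has marker Y1, is in state D1, meets criterion C, is classified as M, is volatile, meets criterion W1, has attribute V1, is labeled, is classified as C1, is classified as A, is tagged Z, is classified as Y, is light-sensitive, meets criterion V, is a base, is in state B, has marker S, meets criterion Q1.
The only rule concluding "it is classified as G1" is R23, which needs "it is neutralized first"; that is never established.

No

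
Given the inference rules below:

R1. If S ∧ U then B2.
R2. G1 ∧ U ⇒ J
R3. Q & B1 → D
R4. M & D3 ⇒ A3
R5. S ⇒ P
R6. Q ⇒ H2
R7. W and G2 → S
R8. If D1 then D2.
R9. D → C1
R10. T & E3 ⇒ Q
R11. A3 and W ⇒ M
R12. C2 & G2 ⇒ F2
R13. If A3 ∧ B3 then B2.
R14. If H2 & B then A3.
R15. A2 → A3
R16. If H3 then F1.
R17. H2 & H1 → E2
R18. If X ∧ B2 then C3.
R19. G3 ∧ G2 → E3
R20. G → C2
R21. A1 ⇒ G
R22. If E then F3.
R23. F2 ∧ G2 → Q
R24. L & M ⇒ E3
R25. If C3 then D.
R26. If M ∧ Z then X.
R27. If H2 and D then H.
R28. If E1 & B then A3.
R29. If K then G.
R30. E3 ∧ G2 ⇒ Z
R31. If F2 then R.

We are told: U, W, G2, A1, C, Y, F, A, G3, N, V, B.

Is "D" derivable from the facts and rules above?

S  (by R7: W, G2)
E3  (by R19: G3, G2)
G  (by R21: A1)
Z  (by R30: E3, G2)
B2  (by R1: S, U)
C2  (by R20: G)
F2  (by R12: C2, G2)
Q  (by R23: F2, G2)
H2  (by R6: Q)
A3  (by R14: H2, B)
M  (by R11: A3, W)
X  (by R26: M, Z)
C3  (by R18: X, B2)
D  (by R25: C3)

Yes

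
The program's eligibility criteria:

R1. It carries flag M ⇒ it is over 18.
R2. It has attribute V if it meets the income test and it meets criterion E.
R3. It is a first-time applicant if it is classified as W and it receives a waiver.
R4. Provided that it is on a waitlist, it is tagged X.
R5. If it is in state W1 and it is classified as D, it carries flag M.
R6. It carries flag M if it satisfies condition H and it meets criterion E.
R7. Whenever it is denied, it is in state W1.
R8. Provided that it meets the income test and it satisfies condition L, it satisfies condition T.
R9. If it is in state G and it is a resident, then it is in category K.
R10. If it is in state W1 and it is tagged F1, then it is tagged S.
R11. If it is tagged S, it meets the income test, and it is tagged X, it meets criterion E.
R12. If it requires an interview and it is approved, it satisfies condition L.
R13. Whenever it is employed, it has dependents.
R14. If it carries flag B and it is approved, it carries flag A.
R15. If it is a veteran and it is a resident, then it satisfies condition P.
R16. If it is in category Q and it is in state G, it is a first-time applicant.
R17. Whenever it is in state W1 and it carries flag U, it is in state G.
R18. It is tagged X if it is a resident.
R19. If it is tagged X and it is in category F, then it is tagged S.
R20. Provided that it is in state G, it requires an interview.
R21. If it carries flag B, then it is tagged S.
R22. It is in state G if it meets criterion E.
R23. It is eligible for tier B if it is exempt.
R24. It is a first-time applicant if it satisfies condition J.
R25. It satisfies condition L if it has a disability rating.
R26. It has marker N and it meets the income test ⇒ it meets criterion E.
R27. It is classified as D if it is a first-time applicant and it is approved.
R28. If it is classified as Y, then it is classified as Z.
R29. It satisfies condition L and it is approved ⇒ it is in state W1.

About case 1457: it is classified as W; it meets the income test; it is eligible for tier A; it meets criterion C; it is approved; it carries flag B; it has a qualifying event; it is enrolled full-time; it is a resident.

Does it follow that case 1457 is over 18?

Forward chaining from the given facts derives: carries flag A, is tagged X, is tagged S, meets criterion E, is in state G, has attribute V, is in category K, requires an interview, satisfies condition L, is in state W1, satisfies condition T.
The only rule concluding "it is over 18" is R1, which needs "it carries flag M"; that is never established.

No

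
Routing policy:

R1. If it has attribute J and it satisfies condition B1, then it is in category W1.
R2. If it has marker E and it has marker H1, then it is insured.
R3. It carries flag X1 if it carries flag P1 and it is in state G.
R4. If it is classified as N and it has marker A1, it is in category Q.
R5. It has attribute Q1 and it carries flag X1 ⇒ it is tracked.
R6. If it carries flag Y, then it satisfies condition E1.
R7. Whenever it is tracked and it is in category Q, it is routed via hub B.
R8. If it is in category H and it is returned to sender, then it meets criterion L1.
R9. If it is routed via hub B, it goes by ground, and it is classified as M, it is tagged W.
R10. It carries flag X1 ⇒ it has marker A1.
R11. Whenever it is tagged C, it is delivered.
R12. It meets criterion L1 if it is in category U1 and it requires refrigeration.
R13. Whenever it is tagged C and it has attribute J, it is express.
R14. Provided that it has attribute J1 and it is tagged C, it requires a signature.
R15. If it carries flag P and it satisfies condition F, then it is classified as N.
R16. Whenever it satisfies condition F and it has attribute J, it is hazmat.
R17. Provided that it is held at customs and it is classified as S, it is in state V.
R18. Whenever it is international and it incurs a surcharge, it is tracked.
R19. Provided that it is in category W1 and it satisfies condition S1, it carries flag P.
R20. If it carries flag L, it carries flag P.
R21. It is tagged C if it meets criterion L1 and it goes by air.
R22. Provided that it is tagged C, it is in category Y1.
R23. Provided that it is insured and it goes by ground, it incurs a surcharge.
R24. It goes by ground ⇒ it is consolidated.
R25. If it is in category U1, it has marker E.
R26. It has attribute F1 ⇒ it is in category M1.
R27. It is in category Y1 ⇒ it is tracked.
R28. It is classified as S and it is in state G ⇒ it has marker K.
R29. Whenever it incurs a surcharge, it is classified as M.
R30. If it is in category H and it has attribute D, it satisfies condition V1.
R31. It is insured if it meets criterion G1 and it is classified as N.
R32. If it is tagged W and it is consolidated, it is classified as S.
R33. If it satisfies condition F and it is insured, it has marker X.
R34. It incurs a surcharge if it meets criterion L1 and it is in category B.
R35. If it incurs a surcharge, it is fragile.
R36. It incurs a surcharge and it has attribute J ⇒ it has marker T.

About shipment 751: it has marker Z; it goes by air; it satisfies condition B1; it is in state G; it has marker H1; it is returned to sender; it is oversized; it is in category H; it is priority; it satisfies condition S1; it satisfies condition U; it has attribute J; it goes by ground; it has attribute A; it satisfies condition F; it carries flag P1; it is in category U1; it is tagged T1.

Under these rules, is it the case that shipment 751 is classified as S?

Yes

By R1 (it has attribute J, it satisfies condition B1): it is in category W1.
By R3 (it carries flag P1, it is in state G): it carries flag X1.
By R8 (it is in category H, it is returned to sender): it meets criterion L1.
By R10 (it carries flag X1): it has marker A1.
By R19 (it is in category W1, it satisfies condition S1): it carries flag P.
By R21 (it meets criterion L1, it goes by air): it is tagged C.
By R22 (it is tagged C): it is in category Y1.
By R24 (it goes by ground): it is consolidated.
By R25 (it is in category U1): it has marker E.
By R27 (it is in category Y1): it is tracked.
By R2 (it has marker E, it has marker H1): it is insured.
By R15 (it carries flag P, it satisfies condition F): it is classified as N.
By R23 (it is insured, it goes by ground): it incurs a surcharge.
By R29 (it incurs a surcharge): it is classified as M.
By R4 (it is classified as N, it has marker A1): it is in category Q.
By R7 (it is tracked, it is in category Q): it is routed via hub B.
By R9 (it is routed via hub B, it goes by ground, it is classified as M): it is tagged W.
By R32 (it is tagged W, it is consolidated): it is classified as S.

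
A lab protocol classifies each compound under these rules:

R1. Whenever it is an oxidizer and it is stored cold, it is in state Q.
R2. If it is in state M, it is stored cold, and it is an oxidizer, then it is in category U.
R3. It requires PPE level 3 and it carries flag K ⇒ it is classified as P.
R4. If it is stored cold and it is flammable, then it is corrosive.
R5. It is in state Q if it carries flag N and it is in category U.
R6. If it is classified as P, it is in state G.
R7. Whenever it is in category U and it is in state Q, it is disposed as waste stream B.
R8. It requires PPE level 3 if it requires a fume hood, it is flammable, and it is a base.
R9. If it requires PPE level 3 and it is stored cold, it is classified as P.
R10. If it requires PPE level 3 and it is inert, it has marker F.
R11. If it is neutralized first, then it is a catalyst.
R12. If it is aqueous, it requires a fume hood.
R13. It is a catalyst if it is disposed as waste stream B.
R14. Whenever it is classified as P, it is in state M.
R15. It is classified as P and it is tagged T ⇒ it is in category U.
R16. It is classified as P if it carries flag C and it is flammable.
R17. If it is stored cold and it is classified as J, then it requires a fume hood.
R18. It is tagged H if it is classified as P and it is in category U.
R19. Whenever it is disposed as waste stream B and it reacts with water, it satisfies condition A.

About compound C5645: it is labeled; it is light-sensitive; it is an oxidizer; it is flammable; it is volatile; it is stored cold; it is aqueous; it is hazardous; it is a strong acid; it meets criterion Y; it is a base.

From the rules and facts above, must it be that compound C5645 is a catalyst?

Yes

By R1 (it is an oxidizer, it is stored cold): it is in state Q.
By R12 (it is aqueous): it requires a fume hood.
By R8 (it requires a fume hood, it is flammable, it is a base): it requires PPE level 3.
By R9 (it requires PPE level 3, it is stored cold): it is classified as P.
By R14 (it is classified as P): it is in state M.
By R2 (it is in state M, it is stored cold, it is an oxidizer): it is in category U.
By R7 (it is in category U, it is in state Q): it is disposed as waste stream B.
By R13 (it is disposed as waste stream B): it is a catalyst.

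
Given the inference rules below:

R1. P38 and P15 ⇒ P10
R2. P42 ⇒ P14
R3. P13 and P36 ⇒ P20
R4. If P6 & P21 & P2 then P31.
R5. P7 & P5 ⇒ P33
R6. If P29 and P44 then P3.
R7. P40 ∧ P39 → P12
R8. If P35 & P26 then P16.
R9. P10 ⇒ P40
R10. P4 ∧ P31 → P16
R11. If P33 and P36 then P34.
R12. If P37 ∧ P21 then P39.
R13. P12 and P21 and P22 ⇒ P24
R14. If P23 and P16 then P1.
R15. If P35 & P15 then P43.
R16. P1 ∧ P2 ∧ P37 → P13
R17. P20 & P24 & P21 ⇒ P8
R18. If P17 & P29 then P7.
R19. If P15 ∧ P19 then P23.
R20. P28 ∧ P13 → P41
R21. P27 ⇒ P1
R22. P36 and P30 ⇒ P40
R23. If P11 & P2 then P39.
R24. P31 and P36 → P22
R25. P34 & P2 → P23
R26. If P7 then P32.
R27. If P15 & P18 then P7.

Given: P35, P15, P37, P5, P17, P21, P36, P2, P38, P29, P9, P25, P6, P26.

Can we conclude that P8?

Yes

P10  (by R1: P38, P15)
P31  (by R4: P6, P21, P2)
P16  (by R8: P35, P26)
P40  (by R9: P10)
P39  (by R12: P37, P21)
P7  (by R18: P17, P29)
P22  (by R24: P31, P36)
P33  (by R5: P7, P5)
P12  (by R7: P40, P39)
P34  (by R11: P33, P36)
P24  (by R13: P12, P21, P22)
P23  (by R25: P34, P2)
P1  (by R14: P23, P16)
P13  (by R16: P1, P2, P37)
P20  (by R3: P13, P36)
P8  (by R17: P20, P24, P21)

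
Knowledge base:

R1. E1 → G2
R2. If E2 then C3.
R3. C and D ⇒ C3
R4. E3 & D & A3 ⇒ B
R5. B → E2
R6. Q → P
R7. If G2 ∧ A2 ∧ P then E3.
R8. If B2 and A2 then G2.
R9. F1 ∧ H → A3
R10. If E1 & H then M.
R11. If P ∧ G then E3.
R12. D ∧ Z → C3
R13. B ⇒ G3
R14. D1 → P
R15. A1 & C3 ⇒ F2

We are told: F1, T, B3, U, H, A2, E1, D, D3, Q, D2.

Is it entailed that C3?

Yes

G2  (by R1: E1)
P  (by R6: Q)
E3  (by R7: G2, A2, P)
A3  (by R9: F1, H)
B  (by R4: E3, D, A3)
E2  (by R5: B)
C3  (by R2: E2)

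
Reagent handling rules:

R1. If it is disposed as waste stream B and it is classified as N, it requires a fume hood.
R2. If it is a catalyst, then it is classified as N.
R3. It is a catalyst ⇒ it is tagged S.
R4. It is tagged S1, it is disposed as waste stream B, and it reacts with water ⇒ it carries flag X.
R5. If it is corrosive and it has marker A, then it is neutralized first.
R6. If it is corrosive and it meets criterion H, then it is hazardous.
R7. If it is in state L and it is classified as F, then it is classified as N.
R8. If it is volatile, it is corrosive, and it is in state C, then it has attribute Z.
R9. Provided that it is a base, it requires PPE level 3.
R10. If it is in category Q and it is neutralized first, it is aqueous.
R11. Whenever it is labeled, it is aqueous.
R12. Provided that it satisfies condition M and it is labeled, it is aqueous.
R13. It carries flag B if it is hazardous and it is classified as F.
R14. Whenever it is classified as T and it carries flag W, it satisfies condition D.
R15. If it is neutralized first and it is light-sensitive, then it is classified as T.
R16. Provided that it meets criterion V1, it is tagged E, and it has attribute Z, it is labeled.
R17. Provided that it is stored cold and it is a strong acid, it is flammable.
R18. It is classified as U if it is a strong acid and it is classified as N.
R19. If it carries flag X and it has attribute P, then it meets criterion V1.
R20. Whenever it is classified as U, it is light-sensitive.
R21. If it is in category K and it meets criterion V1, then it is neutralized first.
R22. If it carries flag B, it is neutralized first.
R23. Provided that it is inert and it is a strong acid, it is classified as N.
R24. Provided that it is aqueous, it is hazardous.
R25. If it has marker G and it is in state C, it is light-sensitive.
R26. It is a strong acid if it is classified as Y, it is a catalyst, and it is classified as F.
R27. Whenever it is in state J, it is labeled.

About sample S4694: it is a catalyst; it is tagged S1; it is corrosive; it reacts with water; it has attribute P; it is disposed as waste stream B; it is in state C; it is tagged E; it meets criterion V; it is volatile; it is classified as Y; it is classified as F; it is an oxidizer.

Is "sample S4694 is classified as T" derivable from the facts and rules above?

Yes

By R2 (it is a catalyst): it is classified as N.
By R4 (it is tagged S1, it is disposed as waste stream B, it reacts with water): it carries flag X.
By R8 (it is volatile, it is corrosive, it is in state C): it has attribute Z.
By R19 (it carries flag X, it has attribute P): it meets criterion V1.
By R26 (it is classified as Y, it is a catalyst, it is classified as F): it is a strong acid.
By R16 (it meets criterion V1, it is tagged E, it has attribute Z): it is labeled.
By R18 (it is a strong acid, it is classified as N): it is classified as U.
By R20 (it is classified as U): it is light-sensitive.
By R11 (it is labeled): it is aqueous.
By R24 (it is aqueous): it is hazardous.
By R13 (it is hazardous, it is classified as F): it carries flag B.
By R22 (it carries flag B): it is neutralized first.
By R15 (it is neutralized first, it is light-sensitive): it is classified as T.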